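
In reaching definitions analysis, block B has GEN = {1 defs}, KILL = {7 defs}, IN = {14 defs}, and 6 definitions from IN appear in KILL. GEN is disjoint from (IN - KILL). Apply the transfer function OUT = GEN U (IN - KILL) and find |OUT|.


IN - KILL: 14 - 6 = 8 surviving definitions
OUT = GEN + surviving = 1 + 8 = 9

9


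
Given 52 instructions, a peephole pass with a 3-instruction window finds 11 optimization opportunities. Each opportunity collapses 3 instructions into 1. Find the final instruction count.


Each match removes 2 instructions.
Total removed = 11 * 2 = 22
Remaining = 52 - 22 = 30

30


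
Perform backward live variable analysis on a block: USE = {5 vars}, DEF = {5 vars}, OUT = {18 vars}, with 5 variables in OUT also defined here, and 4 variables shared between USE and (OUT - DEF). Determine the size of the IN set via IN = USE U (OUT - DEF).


OUT - DEF: 18 - 5 = 13
|IN| = |USE| + |OUT - DEF| - |USE ∩ (OUT - DEF)| = 5 + 13 - 4 = 14

14


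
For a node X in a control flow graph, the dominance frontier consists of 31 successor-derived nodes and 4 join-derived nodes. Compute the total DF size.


DF(X) = direct successor contributions + join point contributions
= 31 + 4 = 35

35


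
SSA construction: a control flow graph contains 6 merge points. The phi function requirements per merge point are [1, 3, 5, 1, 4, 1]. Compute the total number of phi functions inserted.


Total phi functions = sum of phi functions at each join node
= 1 + 3 + 5 + 1 + 4 + 1 = 15

15


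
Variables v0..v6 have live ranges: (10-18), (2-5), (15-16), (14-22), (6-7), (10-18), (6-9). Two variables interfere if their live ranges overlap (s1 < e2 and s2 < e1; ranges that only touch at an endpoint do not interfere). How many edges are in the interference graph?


Check all pairs for overlapping intervals.
Two intervals (s1,e1) and (s2,e2) overlap if s1 < e2 and s2 < e1.
v0 (10-18) vs v1..v6: overlaps v2, v3, v5 -> 3
v1 (2-5) vs v2..v6: overlaps none -> 0
v2 (15-16) vs v3..v6: overlaps v3, v5 -> 2
v3 (14-22) vs v4..v6: overlaps v5 -> 1
v4 (6-7) vs v5..v6: overlaps v6 -> 1
v5 (10-18) vs v6: overlaps none -> 0
Total overlapping pairs = 3 + 0 + 2 + 1 + 1 + 0 = 7

7


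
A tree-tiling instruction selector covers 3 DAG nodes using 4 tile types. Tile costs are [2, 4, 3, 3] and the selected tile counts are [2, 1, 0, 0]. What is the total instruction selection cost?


Total cost = sum(count_i * cost_i)
= 2*2 + 1*4 + 0*3 + 0*3
= 8

8


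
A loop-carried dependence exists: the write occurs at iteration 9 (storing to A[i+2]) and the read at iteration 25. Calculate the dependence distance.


Distance = read iteration - write iteration
= 25 - 9 = 16

16


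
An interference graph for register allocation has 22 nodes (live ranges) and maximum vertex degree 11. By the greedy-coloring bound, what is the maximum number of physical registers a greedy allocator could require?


Greedy coloring never needs more than (max_degree + 1) colors: when coloring a vertex, at most max_degree neighbors are already colored.
Upper bound = 11 + 1 = 12

12


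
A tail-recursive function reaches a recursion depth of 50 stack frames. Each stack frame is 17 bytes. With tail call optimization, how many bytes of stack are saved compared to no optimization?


Without TCO: 50 * 17 = 850 bytes
With TCO: reuse 1 frame = 17 bytes
Savings = 850 - 17 = 833

833


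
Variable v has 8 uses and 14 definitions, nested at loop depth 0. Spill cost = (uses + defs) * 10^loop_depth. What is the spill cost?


uses + defs = 8 + 14 = 22
10^0 = 1
Spill cost = 22 * 1 = 22

22


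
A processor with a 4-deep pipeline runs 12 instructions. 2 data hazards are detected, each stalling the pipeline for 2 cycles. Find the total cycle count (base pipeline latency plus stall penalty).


Base cycles = 4 + 12 - 1 = 15
Total stalls = 2 * 2 = 4
Total = 15 + 4 = 19

19


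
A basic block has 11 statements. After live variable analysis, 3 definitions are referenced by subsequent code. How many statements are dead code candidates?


Dead code = total statements - live definitions
= 11 - 3 = 8

8


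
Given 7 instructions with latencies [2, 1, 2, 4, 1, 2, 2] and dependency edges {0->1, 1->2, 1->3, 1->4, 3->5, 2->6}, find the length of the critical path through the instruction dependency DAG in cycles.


Compute longest path through dependency graph: dist(Ik) = max over predecessors of dist + latency(Ik).
dist(I0) = latency 2 = 2
dist(I1) = dist(I0) + 1 = 2 + 1 = 3
dist(I2) = dist(I1) + 2 = 3 + 2 = 5
dist(I3) = dist(I1) + 4 = 3 + 4 = 7
dist(I4) = dist(I1) + 1 = 3 + 1 = 4
dist(I5) = dist(I3) + 2 = 7 + 2 = 9
dist(I6) = dist(I2) + 2 = 5 + 2 = 7
Critical path = max dist = 9

9


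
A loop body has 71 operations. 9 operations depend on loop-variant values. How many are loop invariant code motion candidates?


Invariant candidates = total - loop-dependent
= 71 - 9 = 62

62


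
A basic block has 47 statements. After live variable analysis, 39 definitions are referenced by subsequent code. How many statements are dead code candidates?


Dead code = total statements - live definitions
= 47 - 39 = 8

8


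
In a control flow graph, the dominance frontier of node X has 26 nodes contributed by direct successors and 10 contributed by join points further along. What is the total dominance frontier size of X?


DF(X) = direct successor contributions + join point contributions
= 26 + 10 = 36

36


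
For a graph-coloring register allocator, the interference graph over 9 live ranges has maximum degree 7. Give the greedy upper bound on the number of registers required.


Greedy coloring never needs more than (max_degree + 1) colors: when coloring a vertex, at most max_degree neighbors are already colored.
Upper bound = 7 + 1 = 8

8


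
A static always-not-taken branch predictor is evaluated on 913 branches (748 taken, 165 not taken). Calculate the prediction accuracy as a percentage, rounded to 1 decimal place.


Predictor: always-not-taken
Correct predictions = 165
Accuracy = 165 / 913 * 100 = 18.1%

18.1


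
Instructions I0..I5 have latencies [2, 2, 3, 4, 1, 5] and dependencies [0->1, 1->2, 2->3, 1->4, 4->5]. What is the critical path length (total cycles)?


Compute longest path through dependency graph: dist(Ik) = max over predecessors of dist + latency(Ik).
dist(I0) = latency 2 = 2
dist(I1) = dist(I0) + 2 = 2 + 2 = 4
dist(I2) = dist(I1) + 3 = 4 + 3 = 7
dist(I3) = dist(I2) + 4 = 7 + 4 = 11
dist(I4) = dist(I1) + 1 = 4 + 1 = 5
dist(I5) = dist(I4) + 5 = 5 + 5 = 10
Critical path = max dist = 11

11


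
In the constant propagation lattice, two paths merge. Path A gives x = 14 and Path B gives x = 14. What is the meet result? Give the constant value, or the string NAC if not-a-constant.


Meet operation: if both paths give the same constant, result is that constant; if they differ, result is NAC (not-a-constant).
Path A: 14, Path B: 14 -> equal
Result: constant -> 14

14


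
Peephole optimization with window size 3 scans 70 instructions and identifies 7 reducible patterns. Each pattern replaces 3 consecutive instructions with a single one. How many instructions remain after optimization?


Each match removes 2 instructions.
Total removed = 7 * 2 = 14
Remaining = 70 - 14 = 56

56


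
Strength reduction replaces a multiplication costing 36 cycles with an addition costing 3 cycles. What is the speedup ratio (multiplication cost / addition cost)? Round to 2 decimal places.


Ratio = mult_cost / add_cost = 36 / 3 = 12.0

12.0


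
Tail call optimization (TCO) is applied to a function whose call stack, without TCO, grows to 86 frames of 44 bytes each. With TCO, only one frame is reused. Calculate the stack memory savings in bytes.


Without TCO: 86 * 44 = 3784 bytes
With TCO: reuse 1 frame = 44 bytes
Savings = 3784 - 44 = 3740

3740


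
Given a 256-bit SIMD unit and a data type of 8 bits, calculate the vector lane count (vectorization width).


Width = SIMD bits / data type bits
= 256 / 8 = 32

32


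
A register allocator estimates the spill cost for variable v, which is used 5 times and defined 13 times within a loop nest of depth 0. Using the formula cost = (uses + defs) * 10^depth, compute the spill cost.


uses + defs = 5 + 13 = 18
10^0 = 1
Spill cost = 18 * 1 = 18

18


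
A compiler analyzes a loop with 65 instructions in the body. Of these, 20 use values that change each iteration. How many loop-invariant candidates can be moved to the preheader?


Invariant candidates = total - loop-dependent
= 65 - 20 = 45

45


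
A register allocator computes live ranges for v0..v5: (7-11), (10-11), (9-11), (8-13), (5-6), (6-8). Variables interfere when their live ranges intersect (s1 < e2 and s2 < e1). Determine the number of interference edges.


Check all pairs for overlapping intervals.
Two intervals (s1,e1) and (s2,e2) overlap if s1 < e2 and s2 < e1.
v0 (7-11) vs v1..v5: overlaps v1, v2, v3, v5 -> 4
v1 (10-11) vs v2..v5: overlaps v2, v3 -> 2
v2 (9-11) vs v3..v5: overlaps v3 -> 1
v3 (8-13) vs v4..v5: overlaps none -> 0
v4 (5-6) vs v5: overlaps none -> 0
Total overlapping pairs = 4 + 2 + 1 + 0 + 0 = 7

7


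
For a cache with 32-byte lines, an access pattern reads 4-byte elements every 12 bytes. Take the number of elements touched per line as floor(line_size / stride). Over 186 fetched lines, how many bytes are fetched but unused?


Elements per line = floor(32 / 12) = 2
Bytes used per line = 2 * 4 = 8
Wasted per line = 32 - 8 = 24
Total wasted = 24 * 186 = 4464

4464


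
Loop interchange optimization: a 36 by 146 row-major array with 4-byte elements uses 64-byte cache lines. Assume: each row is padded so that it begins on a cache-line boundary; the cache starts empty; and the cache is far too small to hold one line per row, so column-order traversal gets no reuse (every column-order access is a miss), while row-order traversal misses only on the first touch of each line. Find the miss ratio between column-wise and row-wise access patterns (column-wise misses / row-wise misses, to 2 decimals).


Each row occupies 146 * 4 = 584 bytes and starts on a line boundary, so it spans ceil(584 / 64) = 10 cache lines.
Row-major traversal misses (one per line touched): 36 * ceil(146 * 4 / 64) = 360
Column-major traversal misses (no reuse, every access misses): 36 * 146 = 5256
Ratio = 5256 / 360 = 14.6

14.6


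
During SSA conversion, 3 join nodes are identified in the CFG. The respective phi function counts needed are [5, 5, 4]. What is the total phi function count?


Total phi functions = sum of phi functions at each join node
= 5 + 5 + 4 = 14

14


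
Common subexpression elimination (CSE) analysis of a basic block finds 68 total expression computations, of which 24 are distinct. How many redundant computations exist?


CSE count = total expressions - unique expressions
= 68 - 24 = 44

44


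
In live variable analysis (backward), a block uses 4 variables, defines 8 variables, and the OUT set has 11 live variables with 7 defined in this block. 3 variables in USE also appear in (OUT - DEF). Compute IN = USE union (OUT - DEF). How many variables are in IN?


OUT - DEF: 11 - 7 = 4
|IN| = |USE| + |OUT - DEF| - |USE ∩ (OUT - DEF)| = 4 + 4 - 3 = 5

5


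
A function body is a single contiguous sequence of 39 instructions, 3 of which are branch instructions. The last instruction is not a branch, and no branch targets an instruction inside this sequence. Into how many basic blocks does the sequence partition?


With no in-sequence branch targets, the leaders are the first instruction plus the instruction after each branch.
Number of basic blocks = branches + 1
= 3 + 1 = 4

4


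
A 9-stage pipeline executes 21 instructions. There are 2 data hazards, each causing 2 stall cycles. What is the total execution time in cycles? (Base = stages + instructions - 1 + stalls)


Base cycles = 9 + 21 - 1 = 29
Total stalls = 2 * 2 = 4
Total = 29 + 4 = 33

33


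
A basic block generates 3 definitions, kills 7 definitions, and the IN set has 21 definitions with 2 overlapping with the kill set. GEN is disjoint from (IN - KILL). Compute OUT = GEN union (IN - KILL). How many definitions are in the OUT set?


IN - KILL: 21 - 2 = 19 surviving definitions
OUT = GEN + surviving = 3 + 19 = 22

22


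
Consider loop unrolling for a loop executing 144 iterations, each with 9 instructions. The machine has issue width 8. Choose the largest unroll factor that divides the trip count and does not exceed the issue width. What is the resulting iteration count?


Largest divisor of 144 <= 8 is 8
New iterations = 144 / 8 = 18

18


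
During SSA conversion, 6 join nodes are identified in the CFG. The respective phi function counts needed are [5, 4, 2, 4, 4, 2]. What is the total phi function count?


Total phi functions = sum of phi functions at each join node
= 5 + 4 + 2 + 4 + 4 + 2 = 21

21


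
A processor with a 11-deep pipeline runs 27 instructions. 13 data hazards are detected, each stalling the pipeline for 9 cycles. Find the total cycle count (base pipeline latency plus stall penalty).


Base cycles = 11 + 27 - 1 = 37
Total stalls = 13 * 9 = 117
Total = 37 + 117 = 154

154


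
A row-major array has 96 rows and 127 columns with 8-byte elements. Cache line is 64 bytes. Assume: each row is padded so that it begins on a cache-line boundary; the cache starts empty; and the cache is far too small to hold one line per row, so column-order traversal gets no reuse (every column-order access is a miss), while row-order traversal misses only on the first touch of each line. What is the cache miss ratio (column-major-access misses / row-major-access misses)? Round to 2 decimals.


Each row occupies 127 * 8 = 1016 bytes and starts on a line boundary, so it spans ceil(1016 / 64) = 16 cache lines.
Row-major traversal misses (one per line touched): 96 * ceil(127 * 8 / 64) = 1536
Column-major traversal misses (no reuse, every access misses): 96 * 127 = 12192
Ratio = 12192 / 1536 = 7.94

7.94


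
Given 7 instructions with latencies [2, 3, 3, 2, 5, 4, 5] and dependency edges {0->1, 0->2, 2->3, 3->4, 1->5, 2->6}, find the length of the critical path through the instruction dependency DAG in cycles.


Compute longest path through dependency graph: dist(Ik) = max over predecessors of dist + latency(Ik).
dist(I0) = latency 2 = 2
dist(I1) = dist(I0) + 3 = 2 + 3 = 5
dist(I2) = dist(I0) + 3 = 2 + 3 = 5
dist(I3) = dist(I2) + 2 = 5 + 2 = 7
dist(I4) = dist(I3) + 5 = 7 + 5 = 12
dist(I5) = dist(I1) + 4 = 5 + 4 = 9
dist(I6) = dist(I2) + 5 = 5 + 5 = 10
Critical path = max dist = 12

12


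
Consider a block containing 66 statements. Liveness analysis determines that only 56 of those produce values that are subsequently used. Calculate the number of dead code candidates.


Dead code = total statements - live definitions
= 66 - 56 = 10

10


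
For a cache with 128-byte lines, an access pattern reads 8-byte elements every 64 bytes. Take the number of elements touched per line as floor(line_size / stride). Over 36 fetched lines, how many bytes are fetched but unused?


Elements per line = floor(128 / 64) = 2
Bytes used per line = 2 * 8 = 16
Wasted per line = 128 - 16 = 112
Total wasted = 112 * 36 = 4032

4032


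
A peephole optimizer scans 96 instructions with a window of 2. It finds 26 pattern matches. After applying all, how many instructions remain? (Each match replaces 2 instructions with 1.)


Each match removes 1 instructions.
Total removed = 26 * 1 = 26
Remaining = 96 - 26 = 70

70


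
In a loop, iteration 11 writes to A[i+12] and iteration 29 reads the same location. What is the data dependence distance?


Distance = read iteration - write iteration
= 29 - 11 = 18

18


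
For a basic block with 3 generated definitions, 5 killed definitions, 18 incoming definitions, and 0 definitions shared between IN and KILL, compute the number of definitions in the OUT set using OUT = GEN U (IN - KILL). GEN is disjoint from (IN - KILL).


IN - KILL: 18 - 0 = 18 surviving definitions
OUT = GEN + surviving = 3 + 18 = 21

21


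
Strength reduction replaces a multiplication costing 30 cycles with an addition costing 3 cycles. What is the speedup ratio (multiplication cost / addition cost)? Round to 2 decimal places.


Ratio = mult_cost / add_cost = 30 / 3 = 10.0

10.0


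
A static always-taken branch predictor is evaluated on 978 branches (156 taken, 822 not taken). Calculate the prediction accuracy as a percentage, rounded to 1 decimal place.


Predictor: always-taken
Correct predictions = 156
Accuracy = 156 / 978 * 100 = 16.0%

16.0


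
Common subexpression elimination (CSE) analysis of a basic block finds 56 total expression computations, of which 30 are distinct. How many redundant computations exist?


CSE count = total expressions - unique expressions
= 56 - 30 = 26

26


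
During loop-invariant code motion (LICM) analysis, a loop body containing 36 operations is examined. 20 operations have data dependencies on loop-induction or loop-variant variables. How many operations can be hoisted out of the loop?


Invariant candidates = total - loop-dependent
= 36 - 20 = 16

16


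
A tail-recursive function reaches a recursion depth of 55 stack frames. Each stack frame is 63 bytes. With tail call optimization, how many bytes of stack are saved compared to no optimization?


Without TCO: 55 * 63 = 3465 bytes
With TCO: reuse 1 frame = 63 bytes
Savings = 3465 - 63 = 3402

3402


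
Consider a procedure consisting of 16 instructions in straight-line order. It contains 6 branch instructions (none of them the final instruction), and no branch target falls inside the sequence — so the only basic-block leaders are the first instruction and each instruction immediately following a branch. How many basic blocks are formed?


With no in-sequence branch targets, the leaders are the first instruction plus the instruction after each branch.
Number of basic blocks = branches + 1
= 6 + 1 = 7

7


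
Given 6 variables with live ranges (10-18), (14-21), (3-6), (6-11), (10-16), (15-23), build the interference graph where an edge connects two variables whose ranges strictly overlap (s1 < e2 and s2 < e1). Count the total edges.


Check all pairs for overlapping intervals.
Two intervals (s1,e1) and (s2,e2) overlap if s1 < e2 and s2 < e1.
v0 (10-18) vs v1..v5: overlaps v1, v3, v4, v5 -> 4
v1 (14-21) vs v2..v5: overlaps v4, v5 -> 2
v2 (3-6) vs v3..v5: overlaps none -> 0
v3 (6-11) vs v4..v5: overlaps v4 -> 1
v4 (10-16) vs v5: overlaps v5 -> 1
Total overlapping pairs = 4 + 2 + 0 + 1 + 1 = 8

8


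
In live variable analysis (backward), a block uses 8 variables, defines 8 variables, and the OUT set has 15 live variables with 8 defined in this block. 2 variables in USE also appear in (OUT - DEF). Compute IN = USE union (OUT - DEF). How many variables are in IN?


OUT - DEF: 15 - 8 = 7
|IN| = |USE| + |OUT - DEF| - |USE ∩ (OUT - DEF)| = 8 + 7 - 2 = 13

13


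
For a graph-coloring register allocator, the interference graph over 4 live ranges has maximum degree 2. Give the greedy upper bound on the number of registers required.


Greedy coloring never needs more than (max_degree + 1) colors: when coloring a vertex, at most max_degree neighbors are already colored.
Upper bound = 2 + 1 = 3

3


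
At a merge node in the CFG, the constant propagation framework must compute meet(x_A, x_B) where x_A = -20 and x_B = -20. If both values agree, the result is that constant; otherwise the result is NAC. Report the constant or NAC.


Meet operation: if both paths give the same constant, result is that constant; if they differ, result is NAC (not-a-constant).
Path A: -20, Path B: -20 -> equal
Result: constant -> -20

-20


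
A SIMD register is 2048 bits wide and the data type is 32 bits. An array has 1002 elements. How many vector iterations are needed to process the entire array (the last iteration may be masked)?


Width = 2048 / 32 = 64 elements per vector op
Iterations = ceil(1002 / 64) = 16

16


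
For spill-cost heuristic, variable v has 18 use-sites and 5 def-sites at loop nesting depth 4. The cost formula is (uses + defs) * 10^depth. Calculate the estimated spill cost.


uses + defs = 18 + 5 = 23
10^4 = 10000
Spill cost = 23 * 10000 = 230000

230000


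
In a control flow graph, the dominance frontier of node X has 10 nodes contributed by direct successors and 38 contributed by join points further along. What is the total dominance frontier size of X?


DF(X) = direct successor contributions + join point contributions
= 10 + 38 = 48

48


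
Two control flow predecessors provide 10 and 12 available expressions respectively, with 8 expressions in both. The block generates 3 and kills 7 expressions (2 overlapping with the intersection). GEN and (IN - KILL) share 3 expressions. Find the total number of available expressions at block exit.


IN = intersection of predecessors = 8
IN - KILL = 8 - 2 = 6
|OUT| = |GEN| + |IN - KILL| - |GEN ∩ (IN - KILL)| = 3 + 6 - 3 = 6

6


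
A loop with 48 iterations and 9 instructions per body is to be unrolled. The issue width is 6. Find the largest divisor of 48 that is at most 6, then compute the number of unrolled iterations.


Largest divisor of 48 <= 6 is 6
New iterations = 48 / 6 = 8

8


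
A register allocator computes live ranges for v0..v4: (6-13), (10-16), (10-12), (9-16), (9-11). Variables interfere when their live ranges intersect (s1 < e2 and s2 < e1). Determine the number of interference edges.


Check all pairs for overlapping intervals.
Two intervals (s1,e1) and (s2,e2) overlap if s1 < e2 and s2 < e1.
v0 (6-13) vs v1..v4: overlaps v1, v2, v3, v4 -> 4
v1 (10-16) vs v2..v4: overlaps v2, v3, v4 -> 3
v2 (10-12) vs v3..v4: overlaps v3, v4 -> 2
v3 (9-16) vs v4: overlaps v4 -> 1
Total overlapping pairs = 4 + 3 + 2 + 1 = 10

10


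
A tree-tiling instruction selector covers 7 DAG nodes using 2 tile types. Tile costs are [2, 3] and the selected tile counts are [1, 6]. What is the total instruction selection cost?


Total cost = sum(count_i * cost_i)
= 1*2 + 6*3
= 20

20


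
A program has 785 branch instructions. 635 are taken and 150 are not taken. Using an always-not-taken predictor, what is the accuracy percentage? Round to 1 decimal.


Predictor: always-not-taken
Correct predictions = 150
Accuracy = 150 / 785 * 100 = 19.1%

19.1


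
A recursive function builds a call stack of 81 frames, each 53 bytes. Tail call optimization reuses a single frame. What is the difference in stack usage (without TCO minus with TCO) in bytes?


Without TCO: 81 * 53 = 4293 bytes
With TCO: reuse 1 frame = 53 bytes
Savings = 4293 - 53 = 4240

4240


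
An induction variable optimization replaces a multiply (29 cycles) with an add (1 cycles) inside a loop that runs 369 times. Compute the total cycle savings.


Per-iteration saving = 29 - 1 = 28
Total saved = 369 * 28 = 10332

10332


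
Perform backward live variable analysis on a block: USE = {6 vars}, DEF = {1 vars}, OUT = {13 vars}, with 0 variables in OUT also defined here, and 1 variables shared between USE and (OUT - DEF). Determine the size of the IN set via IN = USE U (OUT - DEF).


OUT - DEF: 13 - 0 = 13
|IN| = |USE| + |OUT - DEF| - |USE ∩ (OUT - DEF)| = 6 + 13 - 1 = 18

18


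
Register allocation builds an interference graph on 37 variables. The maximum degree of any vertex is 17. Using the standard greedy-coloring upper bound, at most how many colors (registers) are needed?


Greedy coloring never needs more than (max_degree + 1) colors: when coloring a vertex, at most max_degree neighbors are already colored.
Upper bound = 17 + 1 = 18

18


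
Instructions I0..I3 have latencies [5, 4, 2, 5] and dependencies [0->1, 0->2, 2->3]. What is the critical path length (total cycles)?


Compute longest path through dependency graph: dist(Ik) = max over predecessors of dist + latency(Ik).
dist(I0) = latency 5 = 5
dist(I1) = dist(I0) + 4 = 5 + 4 = 9
dist(I2) = dist(I0) + 2 = 5 + 2 = 7
dist(I3) = dist(I2) + 5 = 7 + 5 = 12
Critical path = max dist = 12

12


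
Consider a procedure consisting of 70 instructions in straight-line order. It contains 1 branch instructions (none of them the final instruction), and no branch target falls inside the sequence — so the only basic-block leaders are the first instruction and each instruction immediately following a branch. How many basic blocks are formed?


With no in-sequence branch targets, the leaders are the first instruction plus the instruction after each branch.
Number of basic blocks = branches + 1
= 1 + 1 = 2

2


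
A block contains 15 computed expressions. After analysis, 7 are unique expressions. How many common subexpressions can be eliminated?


CSE count = total expressions - unique expressions
= 15 - 7 = 8

8


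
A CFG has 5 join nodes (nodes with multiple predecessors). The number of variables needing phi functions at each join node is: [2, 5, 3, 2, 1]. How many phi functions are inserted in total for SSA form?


Total phi functions = sum of phi functions at each join node
= 2 + 5 + 3 + 2 + 1 = 13

13


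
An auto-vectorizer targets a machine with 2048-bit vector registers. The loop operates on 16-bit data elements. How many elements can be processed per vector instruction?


Width = SIMD bits / data type bits
= 2048 / 16 = 128

128


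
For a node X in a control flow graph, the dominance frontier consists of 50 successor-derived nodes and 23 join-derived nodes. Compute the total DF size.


DF(X) = direct successor contributions + join point contributions
= 50 + 23 = 73

73


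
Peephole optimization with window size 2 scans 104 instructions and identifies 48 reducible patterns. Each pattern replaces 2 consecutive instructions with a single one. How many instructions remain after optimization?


Each match removes 1 instructions.
Total removed = 48 * 1 = 48
Remaining = 104 - 48 = 56

56


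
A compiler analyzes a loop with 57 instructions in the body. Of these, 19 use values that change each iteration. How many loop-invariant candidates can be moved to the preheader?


Invariant candidates = total - loop-dependent
= 57 - 19 = 38

38


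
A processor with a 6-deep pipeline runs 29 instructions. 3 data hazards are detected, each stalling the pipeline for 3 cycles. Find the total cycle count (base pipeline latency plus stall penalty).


Base cycles = 6 + 29 - 1 = 34
Total stalls = 3 * 3 = 9
Total = 34 + 9 = 43

43


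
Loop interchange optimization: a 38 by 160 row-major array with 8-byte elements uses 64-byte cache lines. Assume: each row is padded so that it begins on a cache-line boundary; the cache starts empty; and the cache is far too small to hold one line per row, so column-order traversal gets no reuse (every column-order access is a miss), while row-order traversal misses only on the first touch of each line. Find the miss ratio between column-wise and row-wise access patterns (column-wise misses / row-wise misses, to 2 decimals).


Each row occupies 160 * 8 = 1280 bytes and starts on a line boundary, so it spans ceil(1280 / 64) = 20 cache lines.
Row-major traversal misses (one per line touched): 38 * ceil(160 * 8 / 64) = 760
Column-major traversal misses (no reuse, every access misses): 38 * 160 = 6080
Ratio = 6080 / 760 = 8.0

8.0


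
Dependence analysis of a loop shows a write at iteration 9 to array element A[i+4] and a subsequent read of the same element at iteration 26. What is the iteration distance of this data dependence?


Distance = read iteration - write iteration
= 26 - 9 = 17

17


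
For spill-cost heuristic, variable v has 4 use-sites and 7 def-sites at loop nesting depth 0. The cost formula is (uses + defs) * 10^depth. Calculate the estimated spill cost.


uses + defs = 4 + 7 = 11
10^0 = 1
Spill cost = 11 * 1 = 11

11


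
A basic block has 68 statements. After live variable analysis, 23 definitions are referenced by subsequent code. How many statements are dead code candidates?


Dead code = total statements - live definitions
= 68 - 23 = 45

45


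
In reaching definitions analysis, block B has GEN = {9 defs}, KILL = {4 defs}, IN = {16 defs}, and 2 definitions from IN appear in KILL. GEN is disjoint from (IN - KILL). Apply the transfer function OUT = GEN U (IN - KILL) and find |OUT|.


IN - KILL: 16 - 2 = 14 surviving definitions
OUT = GEN + surviving = 9 + 14 = 23

23


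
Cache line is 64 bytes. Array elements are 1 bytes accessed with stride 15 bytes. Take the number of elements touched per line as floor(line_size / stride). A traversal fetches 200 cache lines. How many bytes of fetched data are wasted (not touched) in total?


Elements per line = floor(64 / 15) = 4
Bytes used per line = 4 * 1 = 4
Wasted per line = 64 - 4 = 60
Total wasted = 60 * 200 = 12000

12000


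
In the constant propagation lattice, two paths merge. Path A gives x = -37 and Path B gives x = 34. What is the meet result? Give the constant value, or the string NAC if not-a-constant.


Meet operation: if both paths give the same constant, result is that constant; if they differ, result is NAC (not-a-constant).
Path A: -37, Path B: 34 -> differ
Result: not-a-constant -> NAC

NAC


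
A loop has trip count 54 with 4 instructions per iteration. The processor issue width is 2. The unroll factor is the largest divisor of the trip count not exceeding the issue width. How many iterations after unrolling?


Largest divisor of 54 <= 2 is 2
New iterations = 54 / 2 = 27

27


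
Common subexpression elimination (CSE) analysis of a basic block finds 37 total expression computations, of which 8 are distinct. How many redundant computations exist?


CSE count = total expressions - unique expressions
= 37 - 8 = 29

29


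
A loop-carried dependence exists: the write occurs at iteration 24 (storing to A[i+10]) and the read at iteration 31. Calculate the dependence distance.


Distance = read iteration - write iteration
= 31 - 24 = 7

7


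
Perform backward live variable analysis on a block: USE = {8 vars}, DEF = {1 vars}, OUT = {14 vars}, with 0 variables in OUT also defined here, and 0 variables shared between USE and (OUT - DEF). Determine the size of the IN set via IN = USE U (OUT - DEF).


OUT - DEF: 14 - 0 = 14
|IN| = |USE| + |OUT - DEF| - |USE ∩ (OUT - DEF)| = 8 + 14 - 0 = 22

22


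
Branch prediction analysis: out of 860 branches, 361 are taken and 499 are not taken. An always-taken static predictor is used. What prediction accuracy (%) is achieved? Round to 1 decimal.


Predictor: always-taken
Correct predictions = 361
Accuracy = 361 / 860 * 100 = 42.0%

42.0


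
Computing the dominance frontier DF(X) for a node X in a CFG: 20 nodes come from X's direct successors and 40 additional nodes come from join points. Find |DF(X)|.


DF(X) = direct successor contributions + join point contributions
= 20 + 40 = 60

60


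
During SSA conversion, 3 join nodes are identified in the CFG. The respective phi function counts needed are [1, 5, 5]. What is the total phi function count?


Total phi functions = sum of phi functions at each join node
= 1 + 5 + 5 = 11

11


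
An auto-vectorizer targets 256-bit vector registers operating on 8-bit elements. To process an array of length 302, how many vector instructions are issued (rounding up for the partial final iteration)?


Width = 256 / 8 = 32 elements per vector op
Iterations = ceil(302 / 32) = 10

10


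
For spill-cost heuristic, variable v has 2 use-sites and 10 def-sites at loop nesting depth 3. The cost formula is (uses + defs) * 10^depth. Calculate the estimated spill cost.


uses + defs = 2 + 10 = 12
10^3 = 1000
Spill cost = 12 * 1000 = 12000

12000


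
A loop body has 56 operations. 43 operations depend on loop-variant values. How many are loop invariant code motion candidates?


Invariant candidates = total - loop-dependent
= 56 - 43 = 13

13


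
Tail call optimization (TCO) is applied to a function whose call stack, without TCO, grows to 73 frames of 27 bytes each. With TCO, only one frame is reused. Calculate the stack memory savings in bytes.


Without TCO: 73 * 27 = 1971 bytes
With TCO: reuse 1 frame = 27 bytes
Savings = 1971 - 27 = 1944

1944


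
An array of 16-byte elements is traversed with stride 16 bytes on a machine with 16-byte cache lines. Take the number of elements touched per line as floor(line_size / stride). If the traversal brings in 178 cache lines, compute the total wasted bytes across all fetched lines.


Elements per line = floor(16 / 16) = 1
Bytes used per line = 1 * 16 = 16
Wasted per line = 16 - 16 = 0
Total wasted = 0 * 178 = 0

0


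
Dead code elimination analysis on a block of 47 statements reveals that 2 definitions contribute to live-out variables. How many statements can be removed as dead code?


Dead code = total statements - live definitions
= 47 - 2 = 45

45


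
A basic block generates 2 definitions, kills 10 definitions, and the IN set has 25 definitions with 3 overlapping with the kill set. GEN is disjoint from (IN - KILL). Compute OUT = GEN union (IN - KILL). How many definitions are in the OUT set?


IN - KILL: 25 - 3 = 22 surviving definitions
OUT = GEN + surviving = 2 + 22 = 24

24


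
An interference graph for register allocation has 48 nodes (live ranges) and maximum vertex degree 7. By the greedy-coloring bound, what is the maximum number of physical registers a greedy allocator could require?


Greedy coloring never needs more than (max_degree + 1) colors: when coloring a vertex, at most max_degree neighbors are already colored.
Upper bound = 7 + 1 = 8

8


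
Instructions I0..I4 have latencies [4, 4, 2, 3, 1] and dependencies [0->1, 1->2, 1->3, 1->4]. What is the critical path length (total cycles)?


Compute longest path through dependency graph: dist(Ik) = max over predecessors of dist + latency(Ik).
dist(I0) = latency 4 = 4
dist(I1) = dist(I0) + 4 = 4 + 4 = 8
dist(I2) = dist(I1) + 2 = 8 + 2 = 10
dist(I3) = dist(I1) + 3 = 8 + 3 = 11
dist(I4) = dist(I1) + 1 = 8 + 1 = 9
Critical path = max dist = 11

11


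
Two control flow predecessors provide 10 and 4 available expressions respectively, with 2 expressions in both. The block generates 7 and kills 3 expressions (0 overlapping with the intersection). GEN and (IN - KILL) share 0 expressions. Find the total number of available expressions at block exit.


IN = intersection of predecessors = 2
IN - KILL = 2 - 0 = 2
|OUT| = |GEN| + |IN - KILL| - |GEN ∩ (IN - KILL)| = 7 + 2 - 0 = 9

9


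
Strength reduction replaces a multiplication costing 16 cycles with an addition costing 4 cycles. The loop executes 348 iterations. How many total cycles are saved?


Per-iteration saving = 16 - 4 = 12
Total saved = 348 * 12 = 4176

4176


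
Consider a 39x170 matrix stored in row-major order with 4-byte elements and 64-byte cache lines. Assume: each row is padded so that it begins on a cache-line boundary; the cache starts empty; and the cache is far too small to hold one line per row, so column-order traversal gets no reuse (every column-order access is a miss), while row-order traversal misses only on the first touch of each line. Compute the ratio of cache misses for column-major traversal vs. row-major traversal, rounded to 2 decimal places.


Each row occupies 170 * 4 = 680 bytes and starts on a line boundary, so it spans ceil(680 / 64) = 11 cache lines.
Row-major traversal misses (one per line touched): 39 * ceil(170 * 4 / 64) = 429
Column-major traversal misses (no reuse, every access misses): 39 * 170 = 6630
Ratio = 6630 / 429 = 15.45

15.45


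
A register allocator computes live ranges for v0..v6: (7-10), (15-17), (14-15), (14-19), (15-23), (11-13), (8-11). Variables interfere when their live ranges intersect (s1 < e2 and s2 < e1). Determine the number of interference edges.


Check all pairs for overlapping intervals.
Two intervals (s1,e1) and (s2,e2) overlap if s1 < e2 and s2 < e1.
v0 (7-10) vs v1..v6: overlaps v6 -> 1
v1 (15-17) vs v2..v6: overlaps v3, v4 -> 2
v2 (14-15) vs v3..v6: overlaps v3 -> 1
v3 (14-19) vs v4..v6: overlaps v4 -> 1
v4 (15-23) vs v5..v6: overlaps none -> 0
v5 (11-13) vs v6: overlaps none -> 0
Total overlapping pairs = 1 + 2 + 1 + 1 + 0 + 0 = 5

5


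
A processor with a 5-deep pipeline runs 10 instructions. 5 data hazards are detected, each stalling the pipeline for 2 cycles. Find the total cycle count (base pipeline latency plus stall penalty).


Base cycles = 5 + 10 - 1 = 14
Total stalls = 5 * 2 = 10
Total = 14 + 10 = 24

24


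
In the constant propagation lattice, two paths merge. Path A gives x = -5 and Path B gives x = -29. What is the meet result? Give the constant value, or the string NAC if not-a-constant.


Meet operation: if both paths give the same constant, result is that constant; if they differ, result is NAC (not-a-constant).
Path A: -5, Path B: -29 -> differ
Result: not-a-constant -> NAC

NAC


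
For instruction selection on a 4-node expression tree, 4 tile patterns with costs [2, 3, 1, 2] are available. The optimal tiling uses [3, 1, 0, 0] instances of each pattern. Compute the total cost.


Total cost = sum(count_i * cost_i)
= 3*2 + 1*3 + 0*1 + 0*2
= 9

9


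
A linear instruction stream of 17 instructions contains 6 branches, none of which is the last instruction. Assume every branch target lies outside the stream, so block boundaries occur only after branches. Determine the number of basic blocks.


With no in-sequence branch targets, the leaders are the first instruction plus the instruction after each branch.
Number of basic blocks = branches + 1
= 6 + 1 = 7

7


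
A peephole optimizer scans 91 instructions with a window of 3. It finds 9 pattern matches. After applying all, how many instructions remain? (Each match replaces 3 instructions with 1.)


Each match removes 2 instructions.
Total removed = 9 * 2 = 18
Remaining = 91 - 18 = 73

73


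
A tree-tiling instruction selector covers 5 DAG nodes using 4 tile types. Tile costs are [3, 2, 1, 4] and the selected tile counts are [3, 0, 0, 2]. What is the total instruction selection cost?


Total cost = sum(count_i * cost_i)
= 3*3 + 0*2 + 0*1 + 2*4
= 17

17


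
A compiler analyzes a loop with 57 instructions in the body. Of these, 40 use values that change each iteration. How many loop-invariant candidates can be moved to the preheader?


Invariant candidates = total - loop-dependent
= 57 - 40 = 17

17


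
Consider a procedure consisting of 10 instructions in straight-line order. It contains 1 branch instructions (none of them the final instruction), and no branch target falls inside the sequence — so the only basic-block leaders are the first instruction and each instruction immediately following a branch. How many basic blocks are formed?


With no in-sequence branch targets, the leaders are the first instruction plus the instruction after each branch.
Number of basic blocks = branches + 1
= 1 + 1 = 2

2


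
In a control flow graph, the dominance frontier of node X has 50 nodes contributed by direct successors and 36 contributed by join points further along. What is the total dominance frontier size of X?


DF(X) = direct successor contributions + join point contributions
= 50 + 36 = 86

86


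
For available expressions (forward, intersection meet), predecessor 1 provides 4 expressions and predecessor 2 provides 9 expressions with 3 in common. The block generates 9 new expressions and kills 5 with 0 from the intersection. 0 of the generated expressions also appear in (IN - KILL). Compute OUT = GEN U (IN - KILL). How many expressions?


IN = intersection of predecessors = 3
IN - KILL = 3 - 0 = 3
|OUT| = |GEN| + |IN - KILL| - |GEN ∩ (IN - KILL)| = 9 + 3 - 0 = 12

12


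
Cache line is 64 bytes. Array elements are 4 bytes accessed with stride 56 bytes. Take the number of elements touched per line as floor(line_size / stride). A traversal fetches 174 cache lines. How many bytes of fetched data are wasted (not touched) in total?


Elements per line = floor(64 / 56) = 1
Bytes used per line = 1 * 4 = 4
Wasted per line = 64 - 4 = 60
Total wasted = 60 * 174 = 10440

10440
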